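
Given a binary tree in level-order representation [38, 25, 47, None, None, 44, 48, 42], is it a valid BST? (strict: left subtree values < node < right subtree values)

Level-order array: [38, 25, 47, None, None, 44, 48, 42]
Validate using subtree bounds (lo, hi): at each node, require lo < value < hi,
then recurse left with hi=value and right with lo=value.
Preorder trace (stopping at first violation):
  at node 38 with bounds (-inf, +inf): OK
  at node 25 with bounds (-inf, 38): OK
  at node 47 with bounds (38, +inf): OK
  at node 44 with bounds (38, 47): OK
  at node 42 with bounds (38, 44): OK
  at node 48 with bounds (47, +inf): OK
No violation found at any node.
Result: Valid BST


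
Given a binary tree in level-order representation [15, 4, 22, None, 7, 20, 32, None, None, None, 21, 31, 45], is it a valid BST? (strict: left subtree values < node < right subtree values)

Level-order array: [15, 4, 22, None, 7, 20, 32, None, None, None, 21, 31, 45]
Validate using subtree bounds (lo, hi): at each node, require lo < value < hi,
then recurse left with hi=value and right with lo=value.
Preorder trace (stopping at first violation):
  at node 15 with bounds (-inf, +inf): OK
  at node 4 with bounds (-inf, 15): OK
  at node 7 with bounds (4, 15): OK
  at node 22 with bounds (15, +inf): OK
  at node 20 with bounds (15, 22): OK
  at node 21 with bounds (20, 22): OK
  at node 32 with bounds (22, +inf): OK
  at node 31 with bounds (22, 32): OK
  at node 45 with bounds (32, +inf): OK
No violation found at any node.
Result: Valid BST


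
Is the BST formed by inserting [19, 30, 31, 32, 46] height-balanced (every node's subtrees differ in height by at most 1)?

Tree (level-order array): [19, None, 30, None, 31, None, 32, None, 46]
Definition: a tree is height-balanced if, at every node, |h(left) - h(right)| <= 1 (empty subtree has height -1).
Bottom-up per-node check:
  node 46: h_left=-1, h_right=-1, diff=0 [OK], height=0
  node 32: h_left=-1, h_right=0, diff=1 [OK], height=1
  node 31: h_left=-1, h_right=1, diff=2 [FAIL (|-1-1|=2 > 1)], height=2
  node 30: h_left=-1, h_right=2, diff=3 [FAIL (|-1-2|=3 > 1)], height=3
  node 19: h_left=-1, h_right=3, diff=4 [FAIL (|-1-3|=4 > 1)], height=4
Node 31 violates the condition: |-1 - 1| = 2 > 1.
Result: Not balanced


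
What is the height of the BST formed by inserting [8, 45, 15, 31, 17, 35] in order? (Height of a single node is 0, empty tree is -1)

Insertion order: [8, 45, 15, 31, 17, 35]
Tree (level-order array): [8, None, 45, 15, None, None, 31, 17, 35]
Compute height bottom-up (empty subtree = -1):
  height(17) = 1 + max(-1, -1) = 0
  height(35) = 1 + max(-1, -1) = 0
  height(31) = 1 + max(0, 0) = 1
  height(15) = 1 + max(-1, 1) = 2
  height(45) = 1 + max(2, -1) = 3
  height(8) = 1 + max(-1, 3) = 4
Height = 4


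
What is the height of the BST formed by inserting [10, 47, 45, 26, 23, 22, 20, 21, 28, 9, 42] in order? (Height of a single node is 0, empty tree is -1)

Insertion order: [10, 47, 45, 26, 23, 22, 20, 21, 28, 9, 42]
Tree (level-order array): [10, 9, 47, None, None, 45, None, 26, None, 23, 28, 22, None, None, 42, 20, None, None, None, None, 21]
Compute height bottom-up (empty subtree = -1):
  height(9) = 1 + max(-1, -1) = 0
  height(21) = 1 + max(-1, -1) = 0
  height(20) = 1 + max(-1, 0) = 1
  height(22) = 1 + max(1, -1) = 2
  height(23) = 1 + max(2, -1) = 3
  height(42) = 1 + max(-1, -1) = 0
  height(28) = 1 + max(-1, 0) = 1
  height(26) = 1 + max(3, 1) = 4
  height(45) = 1 + max(4, -1) = 5
  height(47) = 1 + max(5, -1) = 6
  height(10) = 1 + max(0, 6) = 7
Height = 7


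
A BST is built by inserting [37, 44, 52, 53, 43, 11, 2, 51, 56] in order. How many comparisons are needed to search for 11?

Search path for 11: 37 -> 11
Found: True
Comparisons: 2


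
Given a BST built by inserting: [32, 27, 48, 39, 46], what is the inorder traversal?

Tree insertion order: [32, 27, 48, 39, 46]
Tree (level-order array): [32, 27, 48, None, None, 39, None, None, 46]
Inorder traversal: [27, 32, 39, 46, 48]


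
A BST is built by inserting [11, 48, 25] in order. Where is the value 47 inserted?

Starting tree (level order): [11, None, 48, 25]
Insertion path: 11 -> 48 -> 25
Result: insert 47 as right child of 25
Final tree (level order): [11, None, 48, 25, None, None, 47]


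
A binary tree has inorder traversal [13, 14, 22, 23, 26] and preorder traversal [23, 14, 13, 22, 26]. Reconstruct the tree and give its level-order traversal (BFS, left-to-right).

Inorder:  [13, 14, 22, 23, 26]
Preorder: [23, 14, 13, 22, 26]
Algorithm: preorder visits root first, so consume preorder in order;
for each root, split the current inorder slice at that value into
left-subtree inorder and right-subtree inorder, then recurse.
Recursive splits:
  root=23; inorder splits into left=[13, 14, 22], right=[26]
  root=14; inorder splits into left=[13], right=[22]
  root=13; inorder splits into left=[], right=[]
  root=22; inorder splits into left=[], right=[]
  root=26; inorder splits into left=[], right=[]
Reconstructed level-order: [23, 14, 26, 13, 22]


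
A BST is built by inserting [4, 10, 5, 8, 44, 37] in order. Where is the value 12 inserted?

Starting tree (level order): [4, None, 10, 5, 44, None, 8, 37]
Insertion path: 4 -> 10 -> 44 -> 37
Result: insert 12 as left child of 37
Final tree (level order): [4, None, 10, 5, 44, None, 8, 37, None, None, None, 12]


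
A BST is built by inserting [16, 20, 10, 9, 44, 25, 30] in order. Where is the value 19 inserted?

Starting tree (level order): [16, 10, 20, 9, None, None, 44, None, None, 25, None, None, 30]
Insertion path: 16 -> 20
Result: insert 19 as left child of 20
Final tree (level order): [16, 10, 20, 9, None, 19, 44, None, None, None, None, 25, None, None, 30]


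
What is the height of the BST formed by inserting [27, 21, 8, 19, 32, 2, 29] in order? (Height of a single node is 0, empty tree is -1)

Insertion order: [27, 21, 8, 19, 32, 2, 29]
Tree (level-order array): [27, 21, 32, 8, None, 29, None, 2, 19]
Compute height bottom-up (empty subtree = -1):
  height(2) = 1 + max(-1, -1) = 0
  height(19) = 1 + max(-1, -1) = 0
  height(8) = 1 + max(0, 0) = 1
  height(21) = 1 + max(1, -1) = 2
  height(29) = 1 + max(-1, -1) = 0
  height(32) = 1 + max(0, -1) = 1
  height(27) = 1 + max(2, 1) = 3
Height = 3


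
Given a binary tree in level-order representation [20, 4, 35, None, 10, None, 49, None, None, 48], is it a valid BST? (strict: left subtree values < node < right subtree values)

Level-order array: [20, 4, 35, None, 10, None, 49, None, None, 48]
Validate using subtree bounds (lo, hi): at each node, require lo < value < hi,
then recurse left with hi=value and right with lo=value.
Preorder trace (stopping at first violation):
  at node 20 with bounds (-inf, +inf): OK
  at node 4 with bounds (-inf, 20): OK
  at node 10 with bounds (4, 20): OK
  at node 35 with bounds (20, +inf): OK
  at node 49 with bounds (35, +inf): OK
  at node 48 with bounds (35, 49): OK
No violation found at any node.
Result: Valid BST


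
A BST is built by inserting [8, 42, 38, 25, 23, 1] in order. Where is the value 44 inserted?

Starting tree (level order): [8, 1, 42, None, None, 38, None, 25, None, 23]
Insertion path: 8 -> 42
Result: insert 44 as right child of 42
Final tree (level order): [8, 1, 42, None, None, 38, 44, 25, None, None, None, 23]


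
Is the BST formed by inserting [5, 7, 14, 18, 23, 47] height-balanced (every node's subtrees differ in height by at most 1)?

Tree (level-order array): [5, None, 7, None, 14, None, 18, None, 23, None, 47]
Definition: a tree is height-balanced if, at every node, |h(left) - h(right)| <= 1 (empty subtree has height -1).
Bottom-up per-node check:
  node 47: h_left=-1, h_right=-1, diff=0 [OK], height=0
  node 23: h_left=-1, h_right=0, diff=1 [OK], height=1
  node 18: h_left=-1, h_right=1, diff=2 [FAIL (|-1-1|=2 > 1)], height=2
  node 14: h_left=-1, h_right=2, diff=3 [FAIL (|-1-2|=3 > 1)], height=3
  node 7: h_left=-1, h_right=3, diff=4 [FAIL (|-1-3|=4 > 1)], height=4
  node 5: h_left=-1, h_right=4, diff=5 [FAIL (|-1-4|=5 > 1)], height=5
Node 18 violates the condition: |-1 - 1| = 2 > 1.
Result: Not balanced


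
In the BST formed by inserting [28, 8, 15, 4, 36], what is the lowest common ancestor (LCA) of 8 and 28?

Tree insertion order: [28, 8, 15, 4, 36]
Tree (level-order array): [28, 8, 36, 4, 15]
In a BST, the LCA of p=8, q=28 is the first node v on the
root-to-leaf path with p <= v <= q (go left if both < v, right if both > v).
Walk from root:
  at 28: 8 <= 28 <= 28, this is the LCA
LCA = 28


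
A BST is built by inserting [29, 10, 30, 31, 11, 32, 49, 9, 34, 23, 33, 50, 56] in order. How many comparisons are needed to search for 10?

Search path for 10: 29 -> 10
Found: True
Comparisons: 2


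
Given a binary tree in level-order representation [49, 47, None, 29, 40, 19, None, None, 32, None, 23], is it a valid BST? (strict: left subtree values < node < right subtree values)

Level-order array: [49, 47, None, 29, 40, 19, None, None, 32, None, 23]
Validate using subtree bounds (lo, hi): at each node, require lo < value < hi,
then recurse left with hi=value and right with lo=value.
Preorder trace (stopping at first violation):
  at node 49 with bounds (-inf, +inf): OK
  at node 47 with bounds (-inf, 49): OK
  at node 29 with bounds (-inf, 47): OK
  at node 19 with bounds (-inf, 29): OK
  at node 23 with bounds (19, 29): OK
  at node 40 with bounds (47, 49): VIOLATION
Node 40 violates its bound: not (47 < 40 < 49).
Result: Not a valid BST


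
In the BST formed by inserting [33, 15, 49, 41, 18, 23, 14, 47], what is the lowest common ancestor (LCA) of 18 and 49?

Tree insertion order: [33, 15, 49, 41, 18, 23, 14, 47]
Tree (level-order array): [33, 15, 49, 14, 18, 41, None, None, None, None, 23, None, 47]
In a BST, the LCA of p=18, q=49 is the first node v on the
root-to-leaf path with p <= v <= q (go left if both < v, right if both > v).
Walk from root:
  at 33: 18 <= 33 <= 49, this is the LCA
LCA = 33


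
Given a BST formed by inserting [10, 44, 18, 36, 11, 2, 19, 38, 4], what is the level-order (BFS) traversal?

Tree insertion order: [10, 44, 18, 36, 11, 2, 19, 38, 4]
Tree (level-order array): [10, 2, 44, None, 4, 18, None, None, None, 11, 36, None, None, 19, 38]
BFS from the root, enqueuing left then right child of each popped node:
  queue [10] -> pop 10, enqueue [2, 44], visited so far: [10]
  queue [2, 44] -> pop 2, enqueue [4], visited so far: [10, 2]
  queue [44, 4] -> pop 44, enqueue [18], visited so far: [10, 2, 44]
  queue [4, 18] -> pop 4, enqueue [none], visited so far: [10, 2, 44, 4]
  queue [18] -> pop 18, enqueue [11, 36], visited so far: [10, 2, 44, 4, 18]
  queue [11, 36] -> pop 11, enqueue [none], visited so far: [10, 2, 44, 4, 18, 11]
  queue [36] -> pop 36, enqueue [19, 38], visited so far: [10, 2, 44, 4, 18, 11, 36]
  queue [19, 38] -> pop 19, enqueue [none], visited so far: [10, 2, 44, 4, 18, 11, 36, 19]
  queue [38] -> pop 38, enqueue [none], visited so far: [10, 2, 44, 4, 18, 11, 36, 19, 38]
Result: [10, 2, 44, 4, 18, 11, 36, 19, 38]


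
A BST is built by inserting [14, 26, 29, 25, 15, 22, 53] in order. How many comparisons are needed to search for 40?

Search path for 40: 14 -> 26 -> 29 -> 53
Found: False
Comparisons: 4


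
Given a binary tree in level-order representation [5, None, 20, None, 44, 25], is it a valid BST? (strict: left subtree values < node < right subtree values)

Level-order array: [5, None, 20, None, 44, 25]
Validate using subtree bounds (lo, hi): at each node, require lo < value < hi,
then recurse left with hi=value and right with lo=value.
Preorder trace (stopping at first violation):
  at node 5 with bounds (-inf, +inf): OK
  at node 20 with bounds (5, +inf): OK
  at node 44 with bounds (20, +inf): OK
  at node 25 with bounds (20, 44): OK
No violation found at any node.
Result: Valid BST


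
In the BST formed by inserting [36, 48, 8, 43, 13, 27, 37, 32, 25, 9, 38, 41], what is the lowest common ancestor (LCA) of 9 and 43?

Tree insertion order: [36, 48, 8, 43, 13, 27, 37, 32, 25, 9, 38, 41]
Tree (level-order array): [36, 8, 48, None, 13, 43, None, 9, 27, 37, None, None, None, 25, 32, None, 38, None, None, None, None, None, 41]
In a BST, the LCA of p=9, q=43 is the first node v on the
root-to-leaf path with p <= v <= q (go left if both < v, right if both > v).
Walk from root:
  at 36: 9 <= 36 <= 43, this is the LCA
LCA = 36


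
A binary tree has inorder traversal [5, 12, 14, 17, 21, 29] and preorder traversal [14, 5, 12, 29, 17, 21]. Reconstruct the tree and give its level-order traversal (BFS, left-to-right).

Inorder:  [5, 12, 14, 17, 21, 29]
Preorder: [14, 5, 12, 29, 17, 21]
Algorithm: preorder visits root first, so consume preorder in order;
for each root, split the current inorder slice at that value into
left-subtree inorder and right-subtree inorder, then recurse.
Recursive splits:
  root=14; inorder splits into left=[5, 12], right=[17, 21, 29]
  root=5; inorder splits into left=[], right=[12]
  root=12; inorder splits into left=[], right=[]
  root=29; inorder splits into left=[17, 21], right=[]
  root=17; inorder splits into left=[], right=[21]
  root=21; inorder splits into left=[], right=[]
Reconstructed level-order: [14, 5, 29, 12, 17, 21]


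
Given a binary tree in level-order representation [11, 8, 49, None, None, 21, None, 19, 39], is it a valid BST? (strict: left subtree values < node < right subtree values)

Level-order array: [11, 8, 49, None, None, 21, None, 19, 39]
Validate using subtree bounds (lo, hi): at each node, require lo < value < hi,
then recurse left with hi=value and right with lo=value.
Preorder trace (stopping at first violation):
  at node 11 with bounds (-inf, +inf): OK
  at node 8 with bounds (-inf, 11): OK
  at node 49 with bounds (11, +inf): OK
  at node 21 with bounds (11, 49): OK
  at node 19 with bounds (11, 21): OK
  at node 39 with bounds (21, 49): OK
No violation found at any node.
Result: Valid BST


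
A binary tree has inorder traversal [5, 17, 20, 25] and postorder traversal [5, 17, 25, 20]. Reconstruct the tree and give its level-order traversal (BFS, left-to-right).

Inorder:   [5, 17, 20, 25]
Postorder: [5, 17, 25, 20]
Algorithm: postorder visits root last, so walk postorder right-to-left;
each value is the root of the current inorder slice — split it at that
value, recurse on the right subtree first, then the left.
Recursive splits:
  root=20; inorder splits into left=[5, 17], right=[25]
  root=25; inorder splits into left=[], right=[]
  root=17; inorder splits into left=[5], right=[]
  root=5; inorder splits into left=[], right=[]
Reconstructed level-order: [20, 17, 25, 5]


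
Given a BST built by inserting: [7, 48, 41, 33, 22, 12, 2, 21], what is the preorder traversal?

Tree insertion order: [7, 48, 41, 33, 22, 12, 2, 21]
Tree (level-order array): [7, 2, 48, None, None, 41, None, 33, None, 22, None, 12, None, None, 21]
Preorder traversal: [7, 2, 48, 41, 33, 22, 12, 21]


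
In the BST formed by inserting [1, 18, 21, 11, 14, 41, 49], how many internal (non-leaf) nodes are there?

Tree built from: [1, 18, 21, 11, 14, 41, 49]
Tree (level-order array): [1, None, 18, 11, 21, None, 14, None, 41, None, None, None, 49]
Rule: An internal node has at least one child.
Per-node child counts:
  node 1: 1 child(ren)
  node 18: 2 child(ren)
  node 11: 1 child(ren)
  node 14: 0 child(ren)
  node 21: 1 child(ren)
  node 41: 1 child(ren)
  node 49: 0 child(ren)
Matching nodes: [1, 18, 11, 21, 41]
Count of internal (non-leaf) nodes: 5


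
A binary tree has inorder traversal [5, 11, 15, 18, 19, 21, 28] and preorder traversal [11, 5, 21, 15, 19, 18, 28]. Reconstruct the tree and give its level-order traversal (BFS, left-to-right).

Inorder:  [5, 11, 15, 18, 19, 21, 28]
Preorder: [11, 5, 21, 15, 19, 18, 28]
Algorithm: preorder visits root first, so consume preorder in order;
for each root, split the current inorder slice at that value into
left-subtree inorder and right-subtree inorder, then recurse.
Recursive splits:
  root=11; inorder splits into left=[5], right=[15, 18, 19, 21, 28]
  root=5; inorder splits into left=[], right=[]
  root=21; inorder splits into left=[15, 18, 19], right=[28]
  root=15; inorder splits into left=[], right=[18, 19]
  root=19; inorder splits into left=[18], right=[]
  root=18; inorder splits into left=[], right=[]
  root=28; inorder splits into left=[], right=[]
Reconstructed level-order: [11, 5, 21, 15, 28, 19, 18]


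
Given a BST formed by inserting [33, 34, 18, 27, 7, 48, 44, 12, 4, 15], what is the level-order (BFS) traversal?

Tree insertion order: [33, 34, 18, 27, 7, 48, 44, 12, 4, 15]
Tree (level-order array): [33, 18, 34, 7, 27, None, 48, 4, 12, None, None, 44, None, None, None, None, 15]
BFS from the root, enqueuing left then right child of each popped node:
  queue [33] -> pop 33, enqueue [18, 34], visited so far: [33]
  queue [18, 34] -> pop 18, enqueue [7, 27], visited so far: [33, 18]
  queue [34, 7, 27] -> pop 34, enqueue [48], visited so far: [33, 18, 34]
  queue [7, 27, 48] -> pop 7, enqueue [4, 12], visited so far: [33, 18, 34, 7]
  queue [27, 48, 4, 12] -> pop 27, enqueue [none], visited so far: [33, 18, 34, 7, 27]
  queue [48, 4, 12] -> pop 48, enqueue [44], visited so far: [33, 18, 34, 7, 27, 48]
  queue [4, 12, 44] -> pop 4, enqueue [none], visited so far: [33, 18, 34, 7, 27, 48, 4]
  queue [12, 44] -> pop 12, enqueue [15], visited so far: [33, 18, 34, 7, 27, 48, 4, 12]
  queue [44, 15] -> pop 44, enqueue [none], visited so far: [33, 18, 34, 7, 27, 48, 4, 12, 44]
  queue [15] -> pop 15, enqueue [none], visited so far: [33, 18, 34, 7, 27, 48, 4, 12, 44, 15]
Result: [33, 18, 34, 7, 27, 48, 4, 12, 44, 15]


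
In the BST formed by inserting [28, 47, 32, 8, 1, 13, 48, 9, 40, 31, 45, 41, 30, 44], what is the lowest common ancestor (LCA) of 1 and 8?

Tree insertion order: [28, 47, 32, 8, 1, 13, 48, 9, 40, 31, 45, 41, 30, 44]
Tree (level-order array): [28, 8, 47, 1, 13, 32, 48, None, None, 9, None, 31, 40, None, None, None, None, 30, None, None, 45, None, None, 41, None, None, 44]
In a BST, the LCA of p=1, q=8 is the first node v on the
root-to-leaf path with p <= v <= q (go left if both < v, right if both > v).
Walk from root:
  at 28: both 1 and 8 < 28, go left
  at 8: 1 <= 8 <= 8, this is the LCA
LCA = 8


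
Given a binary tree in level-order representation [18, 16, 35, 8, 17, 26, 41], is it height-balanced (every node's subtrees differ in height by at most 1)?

Tree (level-order array): [18, 16, 35, 8, 17, 26, 41]
Definition: a tree is height-balanced if, at every node, |h(left) - h(right)| <= 1 (empty subtree has height -1).
Bottom-up per-node check:
  node 8: h_left=-1, h_right=-1, diff=0 [OK], height=0
  node 17: h_left=-1, h_right=-1, diff=0 [OK], height=0
  node 16: h_left=0, h_right=0, diff=0 [OK], height=1
  node 26: h_left=-1, h_right=-1, diff=0 [OK], height=0
  node 41: h_left=-1, h_right=-1, diff=0 [OK], height=0
  node 35: h_left=0, h_right=0, diff=0 [OK], height=1
  node 18: h_left=1, h_right=1, diff=0 [OK], height=2
All nodes satisfy the balance condition.
Result: Balanced


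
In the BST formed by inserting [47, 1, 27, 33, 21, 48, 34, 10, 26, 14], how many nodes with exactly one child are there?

Tree built from: [47, 1, 27, 33, 21, 48, 34, 10, 26, 14]
Tree (level-order array): [47, 1, 48, None, 27, None, None, 21, 33, 10, 26, None, 34, None, 14]
Rule: These are nodes with exactly 1 non-null child.
Per-node child counts:
  node 47: 2 child(ren)
  node 1: 1 child(ren)
  node 27: 2 child(ren)
  node 21: 2 child(ren)
  node 10: 1 child(ren)
  node 14: 0 child(ren)
  node 26: 0 child(ren)
  node 33: 1 child(ren)
  node 34: 0 child(ren)
  node 48: 0 child(ren)
Matching nodes: [1, 10, 33]
Count of nodes with exactly one child: 3


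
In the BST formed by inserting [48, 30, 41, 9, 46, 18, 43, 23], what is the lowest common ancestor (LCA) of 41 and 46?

Tree insertion order: [48, 30, 41, 9, 46, 18, 43, 23]
Tree (level-order array): [48, 30, None, 9, 41, None, 18, None, 46, None, 23, 43]
In a BST, the LCA of p=41, q=46 is the first node v on the
root-to-leaf path with p <= v <= q (go left if both < v, right if both > v).
Walk from root:
  at 48: both 41 and 46 < 48, go left
  at 30: both 41 and 46 > 30, go right
  at 41: 41 <= 41 <= 46, this is the LCA
LCA = 41


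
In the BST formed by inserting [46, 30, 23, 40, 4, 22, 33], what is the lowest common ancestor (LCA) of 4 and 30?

Tree insertion order: [46, 30, 23, 40, 4, 22, 33]
Tree (level-order array): [46, 30, None, 23, 40, 4, None, 33, None, None, 22]
In a BST, the LCA of p=4, q=30 is the first node v on the
root-to-leaf path with p <= v <= q (go left if both < v, right if both > v).
Walk from root:
  at 46: both 4 and 30 < 46, go left
  at 30: 4 <= 30 <= 30, this is the LCA
LCA = 30


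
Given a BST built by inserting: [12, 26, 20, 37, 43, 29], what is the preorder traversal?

Tree insertion order: [12, 26, 20, 37, 43, 29]
Tree (level-order array): [12, None, 26, 20, 37, None, None, 29, 43]
Preorder traversal: [12, 26, 20, 37, 29, 43]


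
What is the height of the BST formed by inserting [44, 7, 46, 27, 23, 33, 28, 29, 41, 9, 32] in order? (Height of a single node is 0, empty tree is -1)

Insertion order: [44, 7, 46, 27, 23, 33, 28, 29, 41, 9, 32]
Tree (level-order array): [44, 7, 46, None, 27, None, None, 23, 33, 9, None, 28, 41, None, None, None, 29, None, None, None, 32]
Compute height bottom-up (empty subtree = -1):
  height(9) = 1 + max(-1, -1) = 0
  height(23) = 1 + max(0, -1) = 1
  height(32) = 1 + max(-1, -1) = 0
  height(29) = 1 + max(-1, 0) = 1
  height(28) = 1 + max(-1, 1) = 2
  height(41) = 1 + max(-1, -1) = 0
  height(33) = 1 + max(2, 0) = 3
  height(27) = 1 + max(1, 3) = 4
  height(7) = 1 + max(-1, 4) = 5
  height(46) = 1 + max(-1, -1) = 0
  height(44) = 1 + max(5, 0) = 6
Height = 6


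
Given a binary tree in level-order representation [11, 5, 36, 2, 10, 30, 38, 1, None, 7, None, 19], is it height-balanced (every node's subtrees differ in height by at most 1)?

Tree (level-order array): [11, 5, 36, 2, 10, 30, 38, 1, None, 7, None, 19]
Definition: a tree is height-balanced if, at every node, |h(left) - h(right)| <= 1 (empty subtree has height -1).
Bottom-up per-node check:
  node 1: h_left=-1, h_right=-1, diff=0 [OK], height=0
  node 2: h_left=0, h_right=-1, diff=1 [OK], height=1
  node 7: h_left=-1, h_right=-1, diff=0 [OK], height=0
  node 10: h_left=0, h_right=-1, diff=1 [OK], height=1
  node 5: h_left=1, h_right=1, diff=0 [OK], height=2
  node 19: h_left=-1, h_right=-1, diff=0 [OK], height=0
  node 30: h_left=0, h_right=-1, diff=1 [OK], height=1
  node 38: h_left=-1, h_right=-1, diff=0 [OK], height=0
  node 36: h_left=1, h_right=0, diff=1 [OK], height=2
  node 11: h_left=2, h_right=2, diff=0 [OK], height=3
All nodes satisfy the balance condition.
Result: Balanced


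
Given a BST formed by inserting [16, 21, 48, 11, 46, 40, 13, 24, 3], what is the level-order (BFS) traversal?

Tree insertion order: [16, 21, 48, 11, 46, 40, 13, 24, 3]
Tree (level-order array): [16, 11, 21, 3, 13, None, 48, None, None, None, None, 46, None, 40, None, 24]
BFS from the root, enqueuing left then right child of each popped node:
  queue [16] -> pop 16, enqueue [11, 21], visited so far: [16]
  queue [11, 21] -> pop 11, enqueue [3, 13], visited so far: [16, 11]
  queue [21, 3, 13] -> pop 21, enqueue [48], visited so far: [16, 11, 21]
  queue [3, 13, 48] -> pop 3, enqueue [none], visited so far: [16, 11, 21, 3]
  queue [13, 48] -> pop 13, enqueue [none], visited so far: [16, 11, 21, 3, 13]
  queue [48] -> pop 48, enqueue [46], visited so far: [16, 11, 21, 3, 13, 48]
  queue [46] -> pop 46, enqueue [40], visited so far: [16, 11, 21, 3, 13, 48, 46]
  queue [40] -> pop 40, enqueue [24], visited so far: [16, 11, 21, 3, 13, 48, 46, 40]
  queue [24] -> pop 24, enqueue [none], visited so far: [16, 11, 21, 3, 13, 48, 46, 40, 24]
Result: [16, 11, 21, 3, 13, 48, 46, 40, 24]


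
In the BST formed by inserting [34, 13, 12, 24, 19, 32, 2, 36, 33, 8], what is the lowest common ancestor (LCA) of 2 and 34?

Tree insertion order: [34, 13, 12, 24, 19, 32, 2, 36, 33, 8]
Tree (level-order array): [34, 13, 36, 12, 24, None, None, 2, None, 19, 32, None, 8, None, None, None, 33]
In a BST, the LCA of p=2, q=34 is the first node v on the
root-to-leaf path with p <= v <= q (go left if both < v, right if both > v).
Walk from root:
  at 34: 2 <= 34 <= 34, this is the LCA
LCA = 34


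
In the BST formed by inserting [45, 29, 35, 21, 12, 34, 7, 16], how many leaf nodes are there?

Tree built from: [45, 29, 35, 21, 12, 34, 7, 16]
Tree (level-order array): [45, 29, None, 21, 35, 12, None, 34, None, 7, 16]
Rule: A leaf has 0 children.
Per-node child counts:
  node 45: 1 child(ren)
  node 29: 2 child(ren)
  node 21: 1 child(ren)
  node 12: 2 child(ren)
  node 7: 0 child(ren)
  node 16: 0 child(ren)
  node 35: 1 child(ren)
  node 34: 0 child(ren)
Matching nodes: [7, 16, 34]
Count of leaf nodes: 3


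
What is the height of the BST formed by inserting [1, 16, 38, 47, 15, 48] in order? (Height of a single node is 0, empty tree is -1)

Insertion order: [1, 16, 38, 47, 15, 48]
Tree (level-order array): [1, None, 16, 15, 38, None, None, None, 47, None, 48]
Compute height bottom-up (empty subtree = -1):
  height(15) = 1 + max(-1, -1) = 0
  height(48) = 1 + max(-1, -1) = 0
  height(47) = 1 + max(-1, 0) = 1
  height(38) = 1 + max(-1, 1) = 2
  height(16) = 1 + max(0, 2) = 3
  height(1) = 1 + max(-1, 3) = 4
Height = 4


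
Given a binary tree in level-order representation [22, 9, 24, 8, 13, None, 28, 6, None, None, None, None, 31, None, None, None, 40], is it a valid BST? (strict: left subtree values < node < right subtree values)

Level-order array: [22, 9, 24, 8, 13, None, 28, 6, None, None, None, None, 31, None, None, None, 40]
Validate using subtree bounds (lo, hi): at each node, require lo < value < hi,
then recurse left with hi=value and right with lo=value.
Preorder trace (stopping at first violation):
  at node 22 with bounds (-inf, +inf): OK
  at node 9 with bounds (-inf, 22): OK
  at node 8 with bounds (-inf, 9): OK
  at node 6 with bounds (-inf, 8): OK
  at node 13 with bounds (9, 22): OK
  at node 24 with bounds (22, +inf): OK
  at node 28 with bounds (24, +inf): OK
  at node 31 with bounds (28, +inf): OK
  at node 40 with bounds (31, +inf): OK
No violation found at any node.
Result: Valid BST


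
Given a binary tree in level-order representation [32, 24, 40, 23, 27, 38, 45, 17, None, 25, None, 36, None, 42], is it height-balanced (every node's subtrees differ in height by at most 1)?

Tree (level-order array): [32, 24, 40, 23, 27, 38, 45, 17, None, 25, None, 36, None, 42]
Definition: a tree is height-balanced if, at every node, |h(left) - h(right)| <= 1 (empty subtree has height -1).
Bottom-up per-node check:
  node 17: h_left=-1, h_right=-1, diff=0 [OK], height=0
  node 23: h_left=0, h_right=-1, diff=1 [OK], height=1
  node 25: h_left=-1, h_right=-1, diff=0 [OK], height=0
  node 27: h_left=0, h_right=-1, diff=1 [OK], height=1
  node 24: h_left=1, h_right=1, diff=0 [OK], height=2
  node 36: h_left=-1, h_right=-1, diff=0 [OK], height=0
  node 38: h_left=0, h_right=-1, diff=1 [OK], height=1
  node 42: h_left=-1, h_right=-1, diff=0 [OK], height=0
  node 45: h_left=0, h_right=-1, diff=1 [OK], height=1
  node 40: h_left=1, h_right=1, diff=0 [OK], height=2
  node 32: h_left=2, h_right=2, diff=0 [OK], height=3
All nodes satisfy the balance condition.
Result: Balanced


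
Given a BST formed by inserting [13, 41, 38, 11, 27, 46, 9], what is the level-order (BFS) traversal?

Tree insertion order: [13, 41, 38, 11, 27, 46, 9]
Tree (level-order array): [13, 11, 41, 9, None, 38, 46, None, None, 27]
BFS from the root, enqueuing left then right child of each popped node:
  queue [13] -> pop 13, enqueue [11, 41], visited so far: [13]
  queue [11, 41] -> pop 11, enqueue [9], visited so far: [13, 11]
  queue [41, 9] -> pop 41, enqueue [38, 46], visited so far: [13, 11, 41]
  queue [9, 38, 46] -> pop 9, enqueue [none], visited so far: [13, 11, 41, 9]
  queue [38, 46] -> pop 38, enqueue [27], visited so far: [13, 11, 41, 9, 38]
  queue [46, 27] -> pop 46, enqueue [none], visited so far: [13, 11, 41, 9, 38, 46]
  queue [27] -> pop 27, enqueue [none], visited so far: [13, 11, 41, 9, 38, 46, 27]
Result: [13, 11, 41, 9, 38, 46, 27]


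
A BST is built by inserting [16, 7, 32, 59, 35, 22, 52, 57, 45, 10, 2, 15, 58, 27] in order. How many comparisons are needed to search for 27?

Search path for 27: 16 -> 32 -> 22 -> 27
Found: True
Comparisons: 4


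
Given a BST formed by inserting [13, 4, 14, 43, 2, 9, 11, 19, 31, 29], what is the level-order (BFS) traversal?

Tree insertion order: [13, 4, 14, 43, 2, 9, 11, 19, 31, 29]
Tree (level-order array): [13, 4, 14, 2, 9, None, 43, None, None, None, 11, 19, None, None, None, None, 31, 29]
BFS from the root, enqueuing left then right child of each popped node:
  queue [13] -> pop 13, enqueue [4, 14], visited so far: [13]
  queue [4, 14] -> pop 4, enqueue [2, 9], visited so far: [13, 4]
  queue [14, 2, 9] -> pop 14, enqueue [43], visited so far: [13, 4, 14]
  queue [2, 9, 43] -> pop 2, enqueue [none], visited so far: [13, 4, 14, 2]
  queue [9, 43] -> pop 9, enqueue [11], visited so far: [13, 4, 14, 2, 9]
  queue [43, 11] -> pop 43, enqueue [19], visited so far: [13, 4, 14, 2, 9, 43]
  queue [11, 19] -> pop 11, enqueue [none], visited so far: [13, 4, 14, 2, 9, 43, 11]
  queue [19] -> pop 19, enqueue [31], visited so far: [13, 4, 14, 2, 9, 43, 11, 19]
  queue [31] -> pop 31, enqueue [29], visited so far: [13, 4, 14, 2, 9, 43, 11, 19, 31]
  queue [29] -> pop 29, enqueue [none], visited so far: [13, 4, 14, 2, 9, 43, 11, 19, 31, 29]
Result: [13, 4, 14, 2, 9, 43, 11, 19, 31, 29]


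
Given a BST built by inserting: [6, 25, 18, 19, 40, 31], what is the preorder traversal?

Tree insertion order: [6, 25, 18, 19, 40, 31]
Tree (level-order array): [6, None, 25, 18, 40, None, 19, 31]
Preorder traversal: [6, 25, 18, 19, 40, 31]


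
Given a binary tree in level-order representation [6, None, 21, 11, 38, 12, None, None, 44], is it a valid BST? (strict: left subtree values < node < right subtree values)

Level-order array: [6, None, 21, 11, 38, 12, None, None, 44]
Validate using subtree bounds (lo, hi): at each node, require lo < value < hi,
then recurse left with hi=value and right with lo=value.
Preorder trace (stopping at first violation):
  at node 6 with bounds (-inf, +inf): OK
  at node 21 with bounds (6, +inf): OK
  at node 11 with bounds (6, 21): OK
  at node 12 with bounds (6, 11): VIOLATION
Node 12 violates its bound: not (6 < 12 < 11).
Result: Not a valid BST


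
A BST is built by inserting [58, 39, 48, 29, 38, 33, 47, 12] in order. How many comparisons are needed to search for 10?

Search path for 10: 58 -> 39 -> 29 -> 12
Found: False
Comparisons: 4


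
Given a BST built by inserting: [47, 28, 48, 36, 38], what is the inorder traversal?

Tree insertion order: [47, 28, 48, 36, 38]
Tree (level-order array): [47, 28, 48, None, 36, None, None, None, 38]
Inorder traversal: [28, 36, 38, 47, 48]


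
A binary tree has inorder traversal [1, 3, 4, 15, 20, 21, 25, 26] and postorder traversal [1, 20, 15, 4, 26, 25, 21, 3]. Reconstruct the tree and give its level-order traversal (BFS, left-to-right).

Inorder:   [1, 3, 4, 15, 20, 21, 25, 26]
Postorder: [1, 20, 15, 4, 26, 25, 21, 3]
Algorithm: postorder visits root last, so walk postorder right-to-left;
each value is the root of the current inorder slice — split it at that
value, recurse on the right subtree first, then the left.
Recursive splits:
  root=3; inorder splits into left=[1], right=[4, 15, 20, 21, 25, 26]
  root=21; inorder splits into left=[4, 15, 20], right=[25, 26]
  root=25; inorder splits into left=[], right=[26]
  root=26; inorder splits into left=[], right=[]
  root=4; inorder splits into left=[], right=[15, 20]
  root=15; inorder splits into left=[], right=[20]
  root=20; inorder splits into left=[], right=[]
  root=1; inorder splits into left=[], right=[]
Reconstructed level-order: [3, 1, 21, 4, 25, 15, 26, 20]


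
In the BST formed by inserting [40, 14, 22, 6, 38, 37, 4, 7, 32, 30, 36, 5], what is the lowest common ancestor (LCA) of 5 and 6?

Tree insertion order: [40, 14, 22, 6, 38, 37, 4, 7, 32, 30, 36, 5]
Tree (level-order array): [40, 14, None, 6, 22, 4, 7, None, 38, None, 5, None, None, 37, None, None, None, 32, None, 30, 36]
In a BST, the LCA of p=5, q=6 is the first node v on the
root-to-leaf path with p <= v <= q (go left if both < v, right if both > v).
Walk from root:
  at 40: both 5 and 6 < 40, go left
  at 14: both 5 and 6 < 14, go left
  at 6: 5 <= 6 <= 6, this is the LCA
LCA = 6


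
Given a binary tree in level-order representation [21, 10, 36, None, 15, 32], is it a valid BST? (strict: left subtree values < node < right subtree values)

Level-order array: [21, 10, 36, None, 15, 32]
Validate using subtree bounds (lo, hi): at each node, require lo < value < hi,
then recurse left with hi=value and right with lo=value.
Preorder trace (stopping at first violation):
  at node 21 with bounds (-inf, +inf): OK
  at node 10 with bounds (-inf, 21): OK
  at node 15 with bounds (10, 21): OK
  at node 36 with bounds (21, +inf): OK
  at node 32 with bounds (21, 36): OK
No violation found at any node.
Result: Valid BST


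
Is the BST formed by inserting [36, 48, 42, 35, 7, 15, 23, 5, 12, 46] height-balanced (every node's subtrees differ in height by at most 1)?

Tree (level-order array): [36, 35, 48, 7, None, 42, None, 5, 15, None, 46, None, None, 12, 23]
Definition: a tree is height-balanced if, at every node, |h(left) - h(right)| <= 1 (empty subtree has height -1).
Bottom-up per-node check:
  node 5: h_left=-1, h_right=-1, diff=0 [OK], height=0
  node 12: h_left=-1, h_right=-1, diff=0 [OK], height=0
  node 23: h_left=-1, h_right=-1, diff=0 [OK], height=0
  node 15: h_left=0, h_right=0, diff=0 [OK], height=1
  node 7: h_left=0, h_right=1, diff=1 [OK], height=2
  node 35: h_left=2, h_right=-1, diff=3 [FAIL (|2--1|=3 > 1)], height=3
  node 46: h_left=-1, h_right=-1, diff=0 [OK], height=0
  node 42: h_left=-1, h_right=0, diff=1 [OK], height=1
  node 48: h_left=1, h_right=-1, diff=2 [FAIL (|1--1|=2 > 1)], height=2
  node 36: h_left=3, h_right=2, diff=1 [OK], height=4
Node 35 violates the condition: |2 - -1| = 3 > 1.
Result: Not balanced


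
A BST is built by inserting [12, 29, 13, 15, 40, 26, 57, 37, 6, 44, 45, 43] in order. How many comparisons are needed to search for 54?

Search path for 54: 12 -> 29 -> 40 -> 57 -> 44 -> 45
Found: False
Comparisons: 6


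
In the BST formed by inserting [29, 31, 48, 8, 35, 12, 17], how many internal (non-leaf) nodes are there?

Tree built from: [29, 31, 48, 8, 35, 12, 17]
Tree (level-order array): [29, 8, 31, None, 12, None, 48, None, 17, 35]
Rule: An internal node has at least one child.
Per-node child counts:
  node 29: 2 child(ren)
  node 8: 1 child(ren)
  node 12: 1 child(ren)
  node 17: 0 child(ren)
  node 31: 1 child(ren)
  node 48: 1 child(ren)
  node 35: 0 child(ren)
Matching nodes: [29, 8, 12, 31, 48]
Count of internal (non-leaf) nodes: 5


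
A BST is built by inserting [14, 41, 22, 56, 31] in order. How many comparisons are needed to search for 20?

Search path for 20: 14 -> 41 -> 22
Found: False
Comparisons: 3


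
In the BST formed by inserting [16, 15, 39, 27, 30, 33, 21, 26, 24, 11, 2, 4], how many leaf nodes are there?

Tree built from: [16, 15, 39, 27, 30, 33, 21, 26, 24, 11, 2, 4]
Tree (level-order array): [16, 15, 39, 11, None, 27, None, 2, None, 21, 30, None, 4, None, 26, None, 33, None, None, 24]
Rule: A leaf has 0 children.
Per-node child counts:
  node 16: 2 child(ren)
  node 15: 1 child(ren)
  node 11: 1 child(ren)
  node 2: 1 child(ren)
  node 4: 0 child(ren)
  node 39: 1 child(ren)
  node 27: 2 child(ren)
  node 21: 1 child(ren)
  node 26: 1 child(ren)
  node 24: 0 child(ren)
  node 30: 1 child(ren)
  node 33: 0 child(ren)
Matching nodes: [4, 24, 33]
Count of leaf nodes: 3


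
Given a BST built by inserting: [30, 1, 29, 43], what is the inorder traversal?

Tree insertion order: [30, 1, 29, 43]
Tree (level-order array): [30, 1, 43, None, 29]
Inorder traversal: [1, 29, 30, 43]


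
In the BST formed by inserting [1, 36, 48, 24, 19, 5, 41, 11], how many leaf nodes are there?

Tree built from: [1, 36, 48, 24, 19, 5, 41, 11]
Tree (level-order array): [1, None, 36, 24, 48, 19, None, 41, None, 5, None, None, None, None, 11]
Rule: A leaf has 0 children.
Per-node child counts:
  node 1: 1 child(ren)
  node 36: 2 child(ren)
  node 24: 1 child(ren)
  node 19: 1 child(ren)
  node 5: 1 child(ren)
  node 11: 0 child(ren)
  node 48: 1 child(ren)
  node 41: 0 child(ren)
Matching nodes: [11, 41]
Count of leaf nodes: 2


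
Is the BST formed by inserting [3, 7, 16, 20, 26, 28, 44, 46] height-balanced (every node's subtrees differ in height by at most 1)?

Tree (level-order array): [3, None, 7, None, 16, None, 20, None, 26, None, 28, None, 44, None, 46]
Definition: a tree is height-balanced if, at every node, |h(left) - h(right)| <= 1 (empty subtree has height -1).
Bottom-up per-node check:
  node 46: h_left=-1, h_right=-1, diff=0 [OK], height=0
  node 44: h_left=-1, h_right=0, diff=1 [OK], height=1
  node 28: h_left=-1, h_right=1, diff=2 [FAIL (|-1-1|=2 > 1)], height=2
  node 26: h_left=-1, h_right=2, diff=3 [FAIL (|-1-2|=3 > 1)], height=3
  node 20: h_left=-1, h_right=3, diff=4 [FAIL (|-1-3|=4 > 1)], height=4
  node 16: h_left=-1, h_right=4, diff=5 [FAIL (|-1-4|=5 > 1)], height=5
  node 7: h_left=-1, h_right=5, diff=6 [FAIL (|-1-5|=6 > 1)], height=6
  node 3: h_left=-1, h_right=6, diff=7 [FAIL (|-1-6|=7 > 1)], height=7
Node 28 violates the condition: |-1 - 1| = 2 > 1.
Result: Not balanced


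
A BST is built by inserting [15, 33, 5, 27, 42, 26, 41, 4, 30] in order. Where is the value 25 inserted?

Starting tree (level order): [15, 5, 33, 4, None, 27, 42, None, None, 26, 30, 41]
Insertion path: 15 -> 33 -> 27 -> 26
Result: insert 25 as left child of 26
Final tree (level order): [15, 5, 33, 4, None, 27, 42, None, None, 26, 30, 41, None, 25]


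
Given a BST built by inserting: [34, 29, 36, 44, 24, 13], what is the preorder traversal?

Tree insertion order: [34, 29, 36, 44, 24, 13]
Tree (level-order array): [34, 29, 36, 24, None, None, 44, 13]
Preorder traversal: [34, 29, 24, 13, 36, 44]


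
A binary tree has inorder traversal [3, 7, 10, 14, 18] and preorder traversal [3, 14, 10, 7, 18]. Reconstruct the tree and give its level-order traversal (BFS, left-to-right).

Inorder:  [3, 7, 10, 14, 18]
Preorder: [3, 14, 10, 7, 18]
Algorithm: preorder visits root first, so consume preorder in order;
for each root, split the current inorder slice at that value into
left-subtree inorder and right-subtree inorder, then recurse.
Recursive splits:
  root=3; inorder splits into left=[], right=[7, 10, 14, 18]
  root=14; inorder splits into left=[7, 10], right=[18]
  root=10; inorder splits into left=[7], right=[]
  root=7; inorder splits into left=[], right=[]
  root=18; inorder splits into left=[], right=[]
Reconstructed level-order: [3, 14, 10, 18, 7]


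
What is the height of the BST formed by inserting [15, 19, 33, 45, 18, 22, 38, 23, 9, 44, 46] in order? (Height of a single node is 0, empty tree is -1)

Insertion order: [15, 19, 33, 45, 18, 22, 38, 23, 9, 44, 46]
Tree (level-order array): [15, 9, 19, None, None, 18, 33, None, None, 22, 45, None, 23, 38, 46, None, None, None, 44]
Compute height bottom-up (empty subtree = -1):
  height(9) = 1 + max(-1, -1) = 0
  height(18) = 1 + max(-1, -1) = 0
  height(23) = 1 + max(-1, -1) = 0
  height(22) = 1 + max(-1, 0) = 1
  height(44) = 1 + max(-1, -1) = 0
  height(38) = 1 + max(-1, 0) = 1
  height(46) = 1 + max(-1, -1) = 0
  height(45) = 1 + max(1, 0) = 2
  height(33) = 1 + max(1, 2) = 3
  height(19) = 1 + max(0, 3) = 4
  height(15) = 1 + max(0, 4) = 5
Height = 5


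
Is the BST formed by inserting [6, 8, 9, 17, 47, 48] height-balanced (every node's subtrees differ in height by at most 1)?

Tree (level-order array): [6, None, 8, None, 9, None, 17, None, 47, None, 48]
Definition: a tree is height-balanced if, at every node, |h(left) - h(right)| <= 1 (empty subtree has height -1).
Bottom-up per-node check:
  node 48: h_left=-1, h_right=-1, diff=0 [OK], height=0
  node 47: h_left=-1, h_right=0, diff=1 [OK], height=1
  node 17: h_left=-1, h_right=1, diff=2 [FAIL (|-1-1|=2 > 1)], height=2
  node 9: h_left=-1, h_right=2, diff=3 [FAIL (|-1-2|=3 > 1)], height=3
  node 8: h_left=-1, h_right=3, diff=4 [FAIL (|-1-3|=4 > 1)], height=4
  node 6: h_left=-1, h_right=4, diff=5 [FAIL (|-1-4|=5 > 1)], height=5
Node 17 violates the condition: |-1 - 1| = 2 > 1.
Result: Not balanced
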